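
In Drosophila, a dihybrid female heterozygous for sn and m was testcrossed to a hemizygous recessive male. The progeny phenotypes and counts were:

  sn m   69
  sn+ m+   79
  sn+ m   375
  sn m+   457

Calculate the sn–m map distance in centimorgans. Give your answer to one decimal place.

The two most frequent classes, sn+ m (375) and sn m+ (457), are the parental types, so the F1 was sn+ m / sn m+.
The recombinant classes are sn+ m+ and sn m: 79 + 69 = 148.
Recombination frequency = 148/980 = 0.1510 ≈ 15.1%, i.e. 15.1 centimorgans.

15.1 centimorgans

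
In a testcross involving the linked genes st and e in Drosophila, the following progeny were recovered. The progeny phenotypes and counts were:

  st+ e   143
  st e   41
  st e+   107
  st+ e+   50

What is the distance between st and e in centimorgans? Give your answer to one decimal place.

26.7 centimorgans

The two most frequent classes, st+ e (143) and st e+ (107), are the parental types, so the F1 was st+ e / st e+.
The recombinant classes are st+ e+ and st e: 50 + 41 = 91.
Recombination frequency = 91/341 = 0.2669 ≈ 26.7%, i.e. 26.7 centimorgans.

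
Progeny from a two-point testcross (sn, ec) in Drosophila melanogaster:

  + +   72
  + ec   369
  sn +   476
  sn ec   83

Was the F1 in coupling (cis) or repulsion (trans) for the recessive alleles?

The two most frequent classes are + ec (369) and sn + (476); these are the parental (non-recombinant) types.
So the F1 carried + ec on one chromosome and sn + on the other — the recessive alleles are on opposite chromosomes (trans / repulsion).

trans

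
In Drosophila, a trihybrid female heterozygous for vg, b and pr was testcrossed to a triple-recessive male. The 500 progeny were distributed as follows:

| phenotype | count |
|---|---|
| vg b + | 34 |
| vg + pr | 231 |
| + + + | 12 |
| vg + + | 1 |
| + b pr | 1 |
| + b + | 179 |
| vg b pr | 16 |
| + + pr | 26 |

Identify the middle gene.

The two most frequent reciprocal classes, vg + pr and + b +, are the parental types, so the F1 was vg + pr / + b +.
The two rarest classes, vg + + and + b pr, are the double crossovers. Comparing them with the parentals, only the pr allele has switched, so pr is the middle locus and the order is vg – pr – b.

pr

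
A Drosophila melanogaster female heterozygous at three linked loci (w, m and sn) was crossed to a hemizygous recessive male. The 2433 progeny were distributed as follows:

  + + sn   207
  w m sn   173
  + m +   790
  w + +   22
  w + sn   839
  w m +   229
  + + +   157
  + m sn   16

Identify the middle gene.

sn

The two most frequent reciprocal classes, + m + and w + sn, are the parental types, so the F1 was + m + / w + sn.
The two rarest classes, + m sn and w + +, are the double crossovers. Comparing them with the parentals, only the sn allele has switched, so sn is the middle locus and the order is m – sn – w.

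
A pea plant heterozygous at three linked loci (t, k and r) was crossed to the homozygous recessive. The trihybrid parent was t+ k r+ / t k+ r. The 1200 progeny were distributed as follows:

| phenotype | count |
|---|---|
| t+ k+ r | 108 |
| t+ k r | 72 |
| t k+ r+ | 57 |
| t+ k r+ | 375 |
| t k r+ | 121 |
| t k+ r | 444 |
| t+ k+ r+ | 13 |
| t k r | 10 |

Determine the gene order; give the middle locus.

The two rarest classes, t+ k+ r+ and t k r, are the double crossovers. Comparing them with the parentals, only the k allele has switched, so k is the middle locus and the order is r – k – t.

k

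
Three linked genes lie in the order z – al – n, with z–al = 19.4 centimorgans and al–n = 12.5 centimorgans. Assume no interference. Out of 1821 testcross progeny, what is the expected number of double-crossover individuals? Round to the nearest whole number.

Map distances give recombination frequencies of 0.194 and 0.125 for the two intervals.
With no interference, expected double-crossover frequency = 0.194 × 0.125 = 0.02425.
Expected number = 0.02425 × 1821 = 44.16 ≈ 44.

44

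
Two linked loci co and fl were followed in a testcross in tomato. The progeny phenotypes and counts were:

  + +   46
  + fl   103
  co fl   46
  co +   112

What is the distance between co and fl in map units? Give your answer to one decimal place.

The two most frequent classes, + fl (103) and co + (112), are the parental types, so the F1 was + fl / co +.
The recombinant classes are + + and co fl: 46 + 46 = 92.
Recombination frequency = 92/307 = 0.2997 ≈ 30.0%, i.e. 30.0 map units.

30.0 map units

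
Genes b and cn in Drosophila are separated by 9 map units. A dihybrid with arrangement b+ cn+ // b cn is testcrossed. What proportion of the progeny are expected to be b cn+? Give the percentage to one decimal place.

A map distance of 9 map units corresponds to a recombination frequency of 0.090.
The F1 is b+ cn+ / b cn, so b cn+ is a recombinant gamete class with expected frequency r/2 = 0.090/2 = 0.0450.
That is 0.0450 = 4.5% of the progeny.

4.5%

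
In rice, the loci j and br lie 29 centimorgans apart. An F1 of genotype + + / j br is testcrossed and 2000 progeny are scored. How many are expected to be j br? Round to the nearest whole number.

710

A map distance of 29 centimorgans corresponds to a recombination frequency of 0.290.
The F1 is + + / j br, so j br is a parental gamete class with expected frequency (1 − r)/2 = 0.710/2 = 0.3550.
Expected number = 0.3550 × 2000 = 710.00 ≈ 710.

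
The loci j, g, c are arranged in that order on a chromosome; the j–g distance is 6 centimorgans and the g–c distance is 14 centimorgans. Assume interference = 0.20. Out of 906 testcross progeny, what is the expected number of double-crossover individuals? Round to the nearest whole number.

Map distances give recombination frequencies of 0.060 and 0.140 for the two intervals.
With interference 0.20 (so coincidence = 0.80), expected double-crossover frequency = 0.060 × 0.140 × 0.80 = 0.00672.
Expected number = 0.00672 × 906 = 6.09 ≈ 6.

6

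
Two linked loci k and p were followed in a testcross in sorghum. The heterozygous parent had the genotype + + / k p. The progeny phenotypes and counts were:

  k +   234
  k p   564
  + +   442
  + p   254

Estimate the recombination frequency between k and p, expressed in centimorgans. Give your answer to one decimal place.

The recombinant classes are + p and k +: 254 + 234 = 488.
Recombination frequency = 488/1494 = 0.3266 ≈ 32.7%, i.e. 32.7 centimorgans.

32.7 centimorgans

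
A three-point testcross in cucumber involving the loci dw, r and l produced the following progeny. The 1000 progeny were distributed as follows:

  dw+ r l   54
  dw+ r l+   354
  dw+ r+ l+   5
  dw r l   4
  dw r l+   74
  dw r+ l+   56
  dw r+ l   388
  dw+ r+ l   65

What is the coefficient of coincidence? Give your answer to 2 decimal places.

0.51

The two most frequent reciprocal classes, dw+ r l+ and dw r+ l, are the parental types, so the F1 was dw+ r l+ / dw r+ l.
The two rarest classes, dw+ r+ l+ and dw r l, are the double crossovers. Comparing them with the parentals, only the r allele has switched, so r is the middle locus and the order is dw – r – l.
dw–r: (139 + 9)/1000 = 0.1480; r–l: (110 + 9)/1000 = 0.1190.
Expected DCO frequency = 0.1480 × 0.1190 ≈ 0.01761; observed = 9/1000 ≈ 0.00900.
Coefficient of coincidence = 0.00900/0.01761 ≈ 0.51.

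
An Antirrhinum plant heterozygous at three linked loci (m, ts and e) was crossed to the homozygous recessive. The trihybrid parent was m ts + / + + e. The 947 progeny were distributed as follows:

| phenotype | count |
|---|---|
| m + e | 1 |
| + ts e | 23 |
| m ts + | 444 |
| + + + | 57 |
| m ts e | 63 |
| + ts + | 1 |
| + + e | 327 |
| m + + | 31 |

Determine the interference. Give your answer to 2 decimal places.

0.72

The two rarest classes, + ts + and m + e, are the double crossovers. Comparing them with the parentals, only the m allele has switched, so m is the middle locus and the order is ts – m – e.
ts–m: (54 + 2)/947 = 0.0591; m–e: (120 + 2)/947 = 0.1288.
Expected DCO frequency = 0.0591 × 0.1288 ≈ 0.00761; observed = 2/947 ≈ 0.00211.
Coefficient of coincidence = 0.00211/0.00761 ≈ 0.28; interference = 1 − 0.28 = 0.72.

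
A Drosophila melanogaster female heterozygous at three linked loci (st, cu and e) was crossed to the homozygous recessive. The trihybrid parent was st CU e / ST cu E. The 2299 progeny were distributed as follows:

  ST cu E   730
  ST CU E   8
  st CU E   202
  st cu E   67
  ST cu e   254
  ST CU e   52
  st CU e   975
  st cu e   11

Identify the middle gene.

cu

The two rarest classes, st cu e and ST CU E, are the double crossovers. Comparing them with the parentals, only the cu allele has switched, so cu is the middle locus and the order is e – cu – st.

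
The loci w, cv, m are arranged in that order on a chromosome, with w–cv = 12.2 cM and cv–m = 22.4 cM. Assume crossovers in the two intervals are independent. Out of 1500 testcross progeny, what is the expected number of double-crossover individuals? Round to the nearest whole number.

41

Map distances give recombination frequencies of 0.122 and 0.224 for the two intervals.
With no interference, expected double-crossover frequency = 0.122 × 0.224 = 0.02733.
Expected number = 0.02733 × 1500 = 40.99 ≈ 41.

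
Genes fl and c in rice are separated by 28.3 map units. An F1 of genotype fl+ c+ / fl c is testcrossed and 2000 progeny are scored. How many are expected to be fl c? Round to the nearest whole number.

717

A map distance of 28.3 map units corresponds to a recombination frequency of 0.283.
The F1 is fl+ c+ / fl c, so fl c is a parental gamete class with expected frequency (1 − r)/2 = 0.717/2 = 0.3585.
Expected number = 0.3585 × 2000 = 717.00 ≈ 717.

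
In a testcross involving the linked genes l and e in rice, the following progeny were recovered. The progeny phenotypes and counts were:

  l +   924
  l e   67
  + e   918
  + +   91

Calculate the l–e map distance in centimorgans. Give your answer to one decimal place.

The two most frequent classes, + e (918) and l + (924), are the parental types, so the F1 was + e / l +.
The recombinant classes are + + and l e: 91 + 67 = 158.
Recombination frequency = 158/2000 = 0.0790 ≈ 7.9%, i.e. 7.9 centimorgans.

7.9 centimorgans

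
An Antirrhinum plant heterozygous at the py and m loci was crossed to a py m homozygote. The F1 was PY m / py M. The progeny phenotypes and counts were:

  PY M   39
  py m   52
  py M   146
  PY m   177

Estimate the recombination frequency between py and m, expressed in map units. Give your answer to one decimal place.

The recombinant classes are PY M and py m: 39 + 52 = 91.
Recombination frequency = 91/414 = 0.2198 ≈ 22.0%, i.e. 22.0 map units.

22.0 map units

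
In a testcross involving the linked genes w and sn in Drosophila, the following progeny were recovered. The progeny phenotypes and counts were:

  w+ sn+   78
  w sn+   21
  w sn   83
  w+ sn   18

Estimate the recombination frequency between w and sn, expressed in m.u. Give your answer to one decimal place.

19.5 m.u.

The two most frequent classes, w+ sn+ (78) and w sn (83), are the parental types, so the F1 was w+ sn+ / w sn.
The recombinant classes are w+ sn and w sn+: 18 + 21 = 39.
Recombination frequency = 39/200 = 0.1950 ≈ 19.5%, i.e. 19.5 m.u.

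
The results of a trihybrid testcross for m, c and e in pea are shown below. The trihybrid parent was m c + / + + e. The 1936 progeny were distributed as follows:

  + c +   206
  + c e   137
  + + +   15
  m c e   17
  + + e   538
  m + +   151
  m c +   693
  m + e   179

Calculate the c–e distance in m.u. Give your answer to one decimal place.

16.5 m.u.

The two rarest classes, m c e and + + +, are the double crossovers. Comparing them with the parentals, only the e allele has switched, so e is the middle locus and the order is c – e – m.
Crossovers in the c–e interval produce the single-crossover classes m + + and + c e (151 + 137 = 288) plus the double crossovers (32).
RF(c–e) = (288 + 32) / 1936 = 320/1936 = 0.1653 → 16.5 m.u.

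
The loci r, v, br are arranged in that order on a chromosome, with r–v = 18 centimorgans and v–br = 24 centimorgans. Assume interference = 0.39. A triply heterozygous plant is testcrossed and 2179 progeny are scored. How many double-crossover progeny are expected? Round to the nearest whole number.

57

Map distances give recombination frequencies of 0.180 and 0.240 for the two intervals.
With interference 0.39 (so coincidence = 0.61), expected double-crossover frequency = 0.180 × 0.240 × 0.61 = 0.02635.
Expected number = 0.02635 × 2179 = 57.42 ≈ 57.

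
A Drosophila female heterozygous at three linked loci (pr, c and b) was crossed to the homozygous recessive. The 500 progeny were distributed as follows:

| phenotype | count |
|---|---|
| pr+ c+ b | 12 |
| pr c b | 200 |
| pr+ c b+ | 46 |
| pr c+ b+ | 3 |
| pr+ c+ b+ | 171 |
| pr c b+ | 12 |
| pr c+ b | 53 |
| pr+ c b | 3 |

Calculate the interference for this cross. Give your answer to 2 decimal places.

0.05

The two most frequent reciprocal classes, pr+ c+ b+ and pr c b, are the parental types, so the F1 was pr+ c+ b+ / pr c b.
The two rarest classes, pr c+ b+ and pr+ c b, are the double crossovers. Comparing them with the parentals, only the pr allele has switched, so pr is the middle locus and the order is b – pr – c.
b–pr: (24 + 6)/500 = 0.0600; pr–c: (99 + 6)/500 = 0.2100.
Expected DCO frequency = 0.0600 × 0.2100 ≈ 0.01260; observed = 6/500 ≈ 0.01200.
Coefficient of coincidence = 0.01200/0.01260 ≈ 0.95; interference = 1 − 0.95 = 0.05.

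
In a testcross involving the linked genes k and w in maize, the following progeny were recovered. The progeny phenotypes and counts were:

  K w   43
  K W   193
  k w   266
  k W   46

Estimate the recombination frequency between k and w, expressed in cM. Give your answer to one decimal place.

16.2 cM

The two most frequent classes, K W (193) and k w (266), are the parental types, so the F1 was K W / k w.
The recombinant classes are K w and k W: 43 + 46 = 89.
Recombination frequency = 89/548 = 0.1624 ≈ 16.2%, i.e. 16.2 cM.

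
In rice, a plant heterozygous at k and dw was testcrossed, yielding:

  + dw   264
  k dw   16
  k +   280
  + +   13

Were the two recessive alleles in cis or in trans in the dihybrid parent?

trans

The two most frequent classes are + dw (264) and k + (280); these are the parental (non-recombinant) types.
So the F1 carried + dw on one chromosome and k + on the other — the recessive alleles are on opposite chromosomes (trans / repulsion).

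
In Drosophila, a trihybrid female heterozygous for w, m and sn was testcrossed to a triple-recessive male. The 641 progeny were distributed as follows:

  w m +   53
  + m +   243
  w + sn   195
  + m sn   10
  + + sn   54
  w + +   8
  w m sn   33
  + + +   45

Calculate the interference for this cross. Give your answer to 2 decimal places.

0.04

The two most frequent reciprocal classes, + m + and w + sn, are the parental types, so the F1 was + m + / w + sn.
The two rarest classes, + m sn and w + +, are the double crossovers. Comparing them with the parentals, only the sn allele has switched, so sn is the middle locus and the order is w – sn – m.
w–sn: (107 + 18)/641 = 0.1950; sn–m: (78 + 18)/641 = 0.1498.
Expected DCO frequency = 0.1950 × 0.1498 ≈ 0.02921; observed = 18/641 ≈ 0.02808.
Coefficient of coincidence = 0.02808/0.02921 ≈ 0.96; interference = 1 − 0.96 = 0.04.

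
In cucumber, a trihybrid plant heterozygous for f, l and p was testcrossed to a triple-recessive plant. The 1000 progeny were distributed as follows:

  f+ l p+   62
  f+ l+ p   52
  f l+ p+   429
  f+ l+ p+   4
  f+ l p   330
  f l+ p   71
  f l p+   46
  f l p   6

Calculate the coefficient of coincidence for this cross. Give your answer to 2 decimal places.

The two most frequent reciprocal classes, f l+ p+ and f+ l p, are the parental types, so the F1 was f l+ p+ / f+ l p.
The two rarest classes, f+ l+ p+ and f l p, are the double crossovers. Comparing them with the parentals, only the f allele has switched, so f is the middle locus and the order is l – f – p.
l–f: (98 + 10)/1000 = 0.1080; f–p: (133 + 10)/1000 = 0.1430.
Expected DCO frequency = 0.1080 × 0.1430 ≈ 0.01544; observed = 10/1000 ≈ 0.01000.
Coefficient of coincidence = 0.01000/0.01544 ≈ 0.65.

0.65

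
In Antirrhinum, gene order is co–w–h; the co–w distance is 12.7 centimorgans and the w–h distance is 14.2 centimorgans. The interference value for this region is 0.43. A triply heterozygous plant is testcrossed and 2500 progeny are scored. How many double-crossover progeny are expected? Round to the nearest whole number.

26

Map distances give recombination frequencies of 0.127 and 0.142 for the two intervals.
With interference 0.43 (so coincidence = 0.57), expected double-crossover frequency = 0.127 × 0.142 × 0.57 = 0.01028.
Expected number = 0.01028 × 2500 = 25.70 ≈ 26.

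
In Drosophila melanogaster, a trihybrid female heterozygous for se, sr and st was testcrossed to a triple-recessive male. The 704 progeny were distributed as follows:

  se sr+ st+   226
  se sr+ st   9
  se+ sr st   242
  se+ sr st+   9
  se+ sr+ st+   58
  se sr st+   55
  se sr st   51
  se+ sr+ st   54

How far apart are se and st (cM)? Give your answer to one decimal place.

18.0 cM

The two most frequent reciprocal classes, se sr+ st+ and se+ sr st, are the parental types, so the F1 was se sr+ st+ / se+ sr st.
The two rarest classes, se sr+ st and se+ sr st+, are the double crossovers. Comparing them with the parentals, only the st allele has switched, so st is the middle locus and the order is sr – st – se.
Crossovers in the st–se interval produce the single-crossover classes se+ sr+ st+ and se sr st (58 + 51 = 109) plus the double crossovers (18).
RF(st–se) = (109 + 18) / 704 = 127/704 = 0.1804 → 18.0 cM.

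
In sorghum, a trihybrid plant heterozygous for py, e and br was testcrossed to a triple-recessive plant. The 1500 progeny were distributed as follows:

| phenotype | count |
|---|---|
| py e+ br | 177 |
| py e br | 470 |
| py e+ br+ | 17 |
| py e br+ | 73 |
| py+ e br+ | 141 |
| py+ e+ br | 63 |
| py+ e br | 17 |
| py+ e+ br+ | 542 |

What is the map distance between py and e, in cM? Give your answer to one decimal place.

The two most frequent reciprocal classes, py+ e+ br+ and py e br, are the parental types, so the F1 was py+ e+ br+ / py e br.
The two rarest classes, py e+ br+ and py+ e br, are the double crossovers. Comparing them with the parentals, only the py allele has switched, so py is the middle locus and the order is br – py – e.
Crossovers in the py–e interval produce the single-crossover classes py+ e br+ and py e+ br (141 + 177 = 318) plus the double crossovers (34).
RF(py–e) = (318 + 34) / 1500 = 352/1500 = 0.2347 → 23.5 cM.

23.5 cM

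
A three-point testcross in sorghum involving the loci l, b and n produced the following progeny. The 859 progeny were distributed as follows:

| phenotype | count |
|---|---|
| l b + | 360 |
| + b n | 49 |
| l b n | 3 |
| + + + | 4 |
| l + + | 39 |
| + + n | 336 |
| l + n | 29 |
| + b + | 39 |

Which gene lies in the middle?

n

The two most frequent reciprocal classes, l b + and + + n, are the parental types, so the F1 was l b + / + + n.
The two rarest classes, l b n and + + +, are the double crossovers. Comparing them with the parentals, only the n allele has switched, so n is the middle locus and the order is b – n – l.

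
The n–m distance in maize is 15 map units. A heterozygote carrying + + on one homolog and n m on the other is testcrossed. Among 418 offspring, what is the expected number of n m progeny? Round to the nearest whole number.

A map distance of 15 map units corresponds to a recombination frequency of 0.150.
The F1 is + + / n m, so n m is a parental gamete class with expected frequency (1 − r)/2 = 0.850/2 = 0.4250.
Expected number = 0.4250 × 418 = 177.65 ≈ 178.

178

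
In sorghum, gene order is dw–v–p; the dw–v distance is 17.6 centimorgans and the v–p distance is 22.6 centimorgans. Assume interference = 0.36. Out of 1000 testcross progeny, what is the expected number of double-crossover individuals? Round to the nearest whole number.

25

Map distances give recombination frequencies of 0.176 and 0.226 for the two intervals.
With interference 0.36 (so coincidence = 0.64), expected double-crossover frequency = 0.176 × 0.226 × 0.64 = 0.02546.
Expected number = 0.02546 × 1000 = 25.46 ≈ 25.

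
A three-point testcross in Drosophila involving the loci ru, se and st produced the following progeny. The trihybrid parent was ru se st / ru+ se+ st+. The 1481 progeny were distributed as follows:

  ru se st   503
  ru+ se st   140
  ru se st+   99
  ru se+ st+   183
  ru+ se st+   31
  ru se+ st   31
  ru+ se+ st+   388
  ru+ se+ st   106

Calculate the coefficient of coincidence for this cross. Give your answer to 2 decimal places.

0.89

The two rarest classes, ru se+ st and ru+ se st+, are the double crossovers. Comparing them with the parentals, only the se allele has switched, so se is the middle locus and the order is ru – se – st.
ru–se: (323 + 62)/1481 = 0.2600; se–st: (205 + 62)/1481 = 0.1803.
Expected DCO frequency = 0.2600 × 0.1803 ≈ 0.04688; observed = 62/1481 ≈ 0.04186.
Coefficient of coincidence = 0.04186/0.04688 ≈ 0.89.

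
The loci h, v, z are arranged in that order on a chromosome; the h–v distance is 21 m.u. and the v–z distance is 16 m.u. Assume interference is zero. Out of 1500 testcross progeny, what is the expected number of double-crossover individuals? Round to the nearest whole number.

50

Map distances give recombination frequencies of 0.210 and 0.160 for the two intervals.
With no interference, expected double-crossover frequency = 0.210 × 0.160 = 0.03360.
Expected number = 0.03360 × 1500 = 50.40 ≈ 50.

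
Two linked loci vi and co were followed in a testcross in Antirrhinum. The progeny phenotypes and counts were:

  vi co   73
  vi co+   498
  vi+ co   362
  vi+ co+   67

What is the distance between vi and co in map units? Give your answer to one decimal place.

The two most frequent classes, vi+ co (362) and vi co+ (498), are the parental types, so the F1 was vi+ co / vi co+.
The recombinant classes are vi+ co+ and vi co: 67 + 73 = 140.
Recombination frequency = 140/1000 = 0.1400 ≈ 14.0%, i.e. 14.0 map units.

14.0 map units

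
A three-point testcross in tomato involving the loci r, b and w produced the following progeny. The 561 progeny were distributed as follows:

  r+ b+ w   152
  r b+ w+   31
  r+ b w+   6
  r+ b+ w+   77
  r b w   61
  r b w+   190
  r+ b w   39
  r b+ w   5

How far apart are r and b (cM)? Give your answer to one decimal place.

14.4 cM

The two most frequent reciprocal classes, r b w+ and r+ b+ w, are the parental types, so the F1 was r b w+ / r+ b+ w.
The two rarest classes, r+ b w+ and r b+ w, are the double crossovers. Comparing them with the parentals, only the r allele has switched, so r is the middle locus and the order is w – r – b.
Crossovers in the r–b interval produce the single-crossover classes r b+ w+ and r+ b w (31 + 39 = 70) plus the double crossovers (11).
RF(r–b) = (70 + 11) / 561 = 81/561 = 0.1444 → 14.4 cM.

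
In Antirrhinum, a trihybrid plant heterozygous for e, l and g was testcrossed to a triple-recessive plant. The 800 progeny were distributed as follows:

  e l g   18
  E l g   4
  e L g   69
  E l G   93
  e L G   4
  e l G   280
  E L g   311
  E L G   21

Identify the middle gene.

l

The two most frequent reciprocal classes, E L g and e l G, are the parental types, so the F1 was E L g / e l G.
The two rarest classes, E l g and e L G, are the double crossovers. Comparing them with the parentals, only the l allele has switched, so l is the middle locus and the order is e – l – g.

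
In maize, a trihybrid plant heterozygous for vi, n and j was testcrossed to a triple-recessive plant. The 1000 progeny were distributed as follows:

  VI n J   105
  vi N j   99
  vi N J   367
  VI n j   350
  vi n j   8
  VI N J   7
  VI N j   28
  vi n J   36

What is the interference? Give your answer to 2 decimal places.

The two most frequent reciprocal classes, vi N J and VI n j, are the parental types, so the F1 was vi N J / VI n j.
The two rarest classes, VI N J and vi n j, are the double crossovers. Comparing them with the parentals, only the vi allele has switched, so vi is the middle locus and the order is n – vi – j.
n–vi: (64 + 15)/1000 = 0.0790; vi–j: (204 + 15)/1000 = 0.2190.
Expected DCO frequency = 0.0790 × 0.2190 ≈ 0.01730; observed = 15/1000 ≈ 0.01500.
Coefficient of coincidence = 0.01500/0.01730 ≈ 0.87; interference = 1 − 0.87 = 0.13.

0.13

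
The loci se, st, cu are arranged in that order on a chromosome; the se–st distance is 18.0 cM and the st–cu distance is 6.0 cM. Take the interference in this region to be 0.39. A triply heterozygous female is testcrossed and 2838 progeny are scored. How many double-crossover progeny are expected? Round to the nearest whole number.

19

Map distances give recombination frequencies of 0.180 and 0.060 for the two intervals.
With interference 0.39 (so coincidence = 0.61), expected double-crossover frequency = 0.180 × 0.060 × 0.61 = 0.00659.
Expected number = 0.00659 × 2838 = 18.70 ≈ 19.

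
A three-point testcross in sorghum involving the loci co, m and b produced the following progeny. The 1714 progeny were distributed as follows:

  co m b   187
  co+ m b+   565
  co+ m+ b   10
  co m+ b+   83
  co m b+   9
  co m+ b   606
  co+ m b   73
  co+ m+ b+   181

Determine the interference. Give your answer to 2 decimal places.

0.52

The two most frequent reciprocal classes, co m+ b and co+ m b+, are the parental types, so the F1 was co m+ b / co+ m b+.
The two rarest classes, co+ m+ b and co m b+, are the double crossovers. Comparing them with the parentals, only the co allele has switched, so co is the middle locus and the order is m – co – b.
m–co: (368 + 19)/1714 = 0.2258; co–b: (156 + 19)/1714 = 0.1021.
Expected DCO frequency = 0.2258 × 0.1021 ≈ 0.02305; observed = 19/1714 ≈ 0.01109.
Coefficient of coincidence = 0.01109/0.02305 ≈ 0.48; interference = 1 − 0.48 = 0.52.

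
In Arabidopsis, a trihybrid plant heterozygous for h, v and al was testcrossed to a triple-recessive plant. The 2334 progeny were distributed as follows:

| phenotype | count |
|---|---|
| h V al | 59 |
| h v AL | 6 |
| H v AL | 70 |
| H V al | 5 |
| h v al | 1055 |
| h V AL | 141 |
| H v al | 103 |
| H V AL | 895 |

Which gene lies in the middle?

The two most frequent reciprocal classes, H V AL and h v al, are the parental types, so the F1 was H V AL / h v al.
The two rarest classes, H V al and h v AL, are the double crossovers. Comparing them with the parentals, only the al allele has switched, so al is the middle locus and the order is v – al – h.

al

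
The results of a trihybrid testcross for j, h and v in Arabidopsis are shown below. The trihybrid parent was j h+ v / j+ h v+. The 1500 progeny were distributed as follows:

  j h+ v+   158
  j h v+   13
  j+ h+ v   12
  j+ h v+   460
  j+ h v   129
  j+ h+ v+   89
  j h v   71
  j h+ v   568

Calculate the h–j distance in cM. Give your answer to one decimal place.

12.3 cM

The two rarest classes, j+ h+ v and j h v+, are the double crossovers. Comparing them with the parentals, only the j allele has switched, so j is the middle locus and the order is v – j – h.
Crossovers in the j–h interval produce the single-crossover classes j h v and j+ h+ v+ (71 + 89 = 160) plus the double crossovers (25).
RF(j–h) = (160 + 25) / 1500 = 185/1500 = 0.1233 → 12.3 cM.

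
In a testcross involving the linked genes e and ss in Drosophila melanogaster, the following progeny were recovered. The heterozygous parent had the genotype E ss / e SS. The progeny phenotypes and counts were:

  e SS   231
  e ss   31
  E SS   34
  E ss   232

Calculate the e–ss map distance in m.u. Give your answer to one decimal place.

The recombinant classes are E SS and e ss: 34 + 31 = 65.
Recombination frequency = 65/528 = 0.1231 ≈ 12.3%, i.e. 12.3 m.u.

12.3 m.u.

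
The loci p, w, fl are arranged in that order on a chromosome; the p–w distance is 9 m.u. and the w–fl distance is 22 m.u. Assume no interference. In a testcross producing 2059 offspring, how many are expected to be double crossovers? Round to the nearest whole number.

41

Map distances give recombination frequencies of 0.090 and 0.220 for the two intervals.
With no interference, expected double-crossover frequency = 0.090 × 0.220 = 0.01980.
Expected number = 0.01980 × 2059 = 40.77 ≈ 41.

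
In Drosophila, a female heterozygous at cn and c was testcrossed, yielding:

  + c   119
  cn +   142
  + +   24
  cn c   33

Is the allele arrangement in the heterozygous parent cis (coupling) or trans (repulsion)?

The two most frequent classes are + c (119) and cn + (142); these are the parental (non-recombinant) types.
So the F1 carried + c on one chromosome and cn + on the other — the recessive alleles are on opposite chromosomes (trans / repulsion).

trans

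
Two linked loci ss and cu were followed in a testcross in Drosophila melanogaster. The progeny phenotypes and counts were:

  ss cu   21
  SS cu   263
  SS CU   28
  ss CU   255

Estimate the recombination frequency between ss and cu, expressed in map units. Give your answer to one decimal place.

8.6 map units

The two most frequent classes, SS cu (263) and ss CU (255), are the parental types, so the F1 was SS cu / ss CU.
The recombinant classes are SS CU and ss cu: 28 + 21 = 49.
Recombination frequency = 49/567 = 0.0864 ≈ 8.6%, i.e. 8.6 map units.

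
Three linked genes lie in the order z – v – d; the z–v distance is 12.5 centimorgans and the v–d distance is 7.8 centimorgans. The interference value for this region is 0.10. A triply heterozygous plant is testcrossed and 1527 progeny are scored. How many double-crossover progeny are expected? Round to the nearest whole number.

13

Map distances give recombination frequencies of 0.125 and 0.078 for the two intervals.
With interference 0.10 (so coincidence = 0.90), expected double-crossover frequency = 0.125 × 0.078 × 0.90 = 0.00877.
Expected number = 0.00877 × 1527 = 13.40 ≈ 13.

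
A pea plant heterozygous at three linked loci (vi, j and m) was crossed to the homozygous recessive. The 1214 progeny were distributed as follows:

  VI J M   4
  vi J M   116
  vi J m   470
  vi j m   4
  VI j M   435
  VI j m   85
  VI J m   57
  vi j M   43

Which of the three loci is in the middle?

The two most frequent reciprocal classes, VI j M and vi J m, are the parental types, so the F1 was VI j M / vi J m.
The two rarest classes, VI J M and vi j m, are the double crossovers. Comparing them with the parentals, only the j allele has switched, so j is the middle locus and the order is m – j – vi.

j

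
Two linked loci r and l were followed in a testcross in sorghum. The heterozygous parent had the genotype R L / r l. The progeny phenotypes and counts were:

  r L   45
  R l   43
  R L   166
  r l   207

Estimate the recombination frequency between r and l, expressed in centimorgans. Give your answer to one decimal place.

The recombinant classes are R l and r L: 43 + 45 = 88.
Recombination frequency = 88/461 = 0.1909 ≈ 19.1%, i.e. 19.1 centimorgans.

19.1 centimorgans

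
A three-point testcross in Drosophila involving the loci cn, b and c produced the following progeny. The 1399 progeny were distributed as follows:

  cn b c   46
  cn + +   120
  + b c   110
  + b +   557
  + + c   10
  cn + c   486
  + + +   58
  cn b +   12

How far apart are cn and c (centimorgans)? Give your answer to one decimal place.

18.0 centimorgans

The two most frequent reciprocal classes, + b + and cn + c, are the parental types, so the F1 was + b + / cn + c.
The two rarest classes, cn b + and + + c, are the double crossovers. Comparing them with the parentals, only the cn allele has switched, so cn is the middle locus and the order is b – cn – c.
Crossovers in the cn–c interval produce the single-crossover classes + b c and cn + + (110 + 120 = 230) plus the double crossovers (22).
RF(cn–c) = (230 + 22) / 1399 = 252/1399 = 0.1801 → 18.0 centimorgans.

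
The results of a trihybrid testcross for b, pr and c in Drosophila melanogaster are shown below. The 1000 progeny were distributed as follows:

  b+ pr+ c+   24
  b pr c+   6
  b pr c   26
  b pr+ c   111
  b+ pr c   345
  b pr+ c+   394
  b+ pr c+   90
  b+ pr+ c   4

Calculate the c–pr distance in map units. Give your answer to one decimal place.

21.1 map units

The two most frequent reciprocal classes, b+ pr c and b pr+ c+, are the parental types, so the F1 was b+ pr c / b pr+ c+.
The two rarest classes, b+ pr+ c and b pr c+, are the double crossovers. Comparing them with the parentals, only the pr allele has switched, so pr is the middle locus and the order is c – pr – b.
Crossovers in the c–pr interval produce the single-crossover classes b+ pr c+ and b pr+ c (90 + 111 = 201) plus the double crossovers (10).
RF(c–pr) = (201 + 10) / 1000 = 211/1000 = 0.2110 → 21.1 map units.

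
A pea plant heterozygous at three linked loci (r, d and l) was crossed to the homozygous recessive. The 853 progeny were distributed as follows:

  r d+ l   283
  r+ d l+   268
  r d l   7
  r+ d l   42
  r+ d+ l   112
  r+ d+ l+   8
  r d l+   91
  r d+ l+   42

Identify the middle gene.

d

The two most frequent reciprocal classes, r d+ l and r+ d l+, are the parental types, so the F1 was r d+ l / r+ d l+.
The two rarest classes, r d l and r+ d+ l+, are the double crossovers. Comparing them with the parentals, only the d allele has switched, so d is the middle locus and the order is r – d – l.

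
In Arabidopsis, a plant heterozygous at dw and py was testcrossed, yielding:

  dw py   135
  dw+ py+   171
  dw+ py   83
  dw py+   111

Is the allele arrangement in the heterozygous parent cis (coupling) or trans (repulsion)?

The two most frequent classes are dw+ py+ (171) and dw py (135); these are the parental (non-recombinant) types.
So the F1 carried dw+ py+ on one chromosome and dw py on the other — the recessive alleles are on the same chromosome (cis / coupling).

cis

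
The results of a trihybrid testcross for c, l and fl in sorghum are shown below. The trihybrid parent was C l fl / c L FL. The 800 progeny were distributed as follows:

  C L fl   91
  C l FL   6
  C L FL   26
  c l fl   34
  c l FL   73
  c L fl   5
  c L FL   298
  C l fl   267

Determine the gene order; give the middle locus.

fl

The two rarest classes, C l FL and c L fl, are the double crossovers. Comparing them with the parentals, only the fl allele has switched, so fl is the middle locus and the order is c – fl – l.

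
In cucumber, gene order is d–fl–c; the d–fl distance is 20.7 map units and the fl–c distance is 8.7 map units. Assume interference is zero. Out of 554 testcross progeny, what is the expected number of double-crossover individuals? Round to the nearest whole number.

10

Map distances give recombination frequencies of 0.207 and 0.087 for the two intervals.
With no interference, expected double-crossover frequency = 0.207 × 0.087 = 0.01801.
Expected number = 0.01801 × 554 = 9.98 ≈ 10.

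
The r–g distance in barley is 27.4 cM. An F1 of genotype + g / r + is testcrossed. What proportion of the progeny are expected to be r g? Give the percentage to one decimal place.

13.7%

A map distance of 27.4 cM corresponds to a recombination frequency of 0.274.
The F1 is + g / r +, so r g is a recombinant gamete class with expected frequency r/2 = 0.274/2 = 0.1370.
That is 0.1370 = 13.7% of the progeny.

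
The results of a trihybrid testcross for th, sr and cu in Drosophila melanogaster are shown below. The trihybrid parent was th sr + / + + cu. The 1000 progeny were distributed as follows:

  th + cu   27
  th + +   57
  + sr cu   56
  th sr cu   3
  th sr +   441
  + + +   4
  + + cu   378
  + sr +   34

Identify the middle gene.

cu

The two rarest classes, th sr cu and + + +, are the double crossovers. Comparing them with the parentals, only the cu allele has switched, so cu is the middle locus and the order is sr – cu – th.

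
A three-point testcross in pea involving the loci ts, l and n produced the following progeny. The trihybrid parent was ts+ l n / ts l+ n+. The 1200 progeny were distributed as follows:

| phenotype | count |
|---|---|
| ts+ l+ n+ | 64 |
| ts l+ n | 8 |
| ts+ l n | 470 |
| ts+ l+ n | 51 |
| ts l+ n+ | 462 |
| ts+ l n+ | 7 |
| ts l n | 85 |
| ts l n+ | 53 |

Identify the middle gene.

The two rarest classes, ts+ l n+ and ts l+ n, are the double crossovers. Comparing them with the parentals, only the n allele has switched, so n is the middle locus and the order is l – n – ts.

n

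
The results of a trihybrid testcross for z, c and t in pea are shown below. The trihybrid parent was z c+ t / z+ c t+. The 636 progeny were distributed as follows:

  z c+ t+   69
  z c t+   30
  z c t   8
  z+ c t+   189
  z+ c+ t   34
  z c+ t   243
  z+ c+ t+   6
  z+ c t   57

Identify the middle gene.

c

The two rarest classes, z c t and z+ c+ t+, are the double crossovers. Comparing them with the parentals, only the c allele has switched, so c is the middle locus and the order is t – c – z.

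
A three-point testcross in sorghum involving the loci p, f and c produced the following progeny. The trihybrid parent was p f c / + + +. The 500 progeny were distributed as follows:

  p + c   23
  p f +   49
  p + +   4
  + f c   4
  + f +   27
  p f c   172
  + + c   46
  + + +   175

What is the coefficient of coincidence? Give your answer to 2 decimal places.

The two rarest classes, + f c and p + +, are the double crossovers. Comparing them with the parentals, only the p allele has switched, so p is the middle locus and the order is f – p – c.
f–p: (50 + 8)/500 = 0.1160; p–c: (95 + 8)/500 = 0.2060.
Expected DCO frequency = 0.1160 × 0.2060 ≈ 0.02390; observed = 8/500 ≈ 0.01600.
Coefficient of coincidence = 0.01600/0.02390 ≈ 0.67.

0.67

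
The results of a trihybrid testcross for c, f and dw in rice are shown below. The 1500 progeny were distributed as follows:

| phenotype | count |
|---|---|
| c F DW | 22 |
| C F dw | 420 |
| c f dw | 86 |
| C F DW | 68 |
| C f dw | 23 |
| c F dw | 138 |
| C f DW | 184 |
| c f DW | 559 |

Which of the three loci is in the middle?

The two most frequent reciprocal classes, c f DW and C F dw, are the parental types, so the F1 was c f DW / C F dw.
The two rarest classes, c F DW and C f dw, are the double crossovers. Comparing them with the parentals, only the f allele has switched, so f is the middle locus and the order is dw – f – c.

f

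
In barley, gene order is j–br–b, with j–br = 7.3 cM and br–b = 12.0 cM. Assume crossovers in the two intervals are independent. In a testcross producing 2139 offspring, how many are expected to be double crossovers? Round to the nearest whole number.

19

Map distances give recombination frequencies of 0.073 and 0.120 for the two intervals.
With no interference, expected double-crossover frequency = 0.073 × 0.120 = 0.00876.
Expected number = 0.00876 × 2139 = 18.74 ≈ 19.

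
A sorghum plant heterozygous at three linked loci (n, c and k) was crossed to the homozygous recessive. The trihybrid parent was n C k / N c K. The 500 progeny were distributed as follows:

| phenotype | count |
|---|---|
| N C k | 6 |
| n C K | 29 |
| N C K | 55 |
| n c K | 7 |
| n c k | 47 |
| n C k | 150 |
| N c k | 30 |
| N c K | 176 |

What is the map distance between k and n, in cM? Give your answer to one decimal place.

The two rarest classes, N C k and n c K, are the double crossovers. Comparing them with the parentals, only the n allele has switched, so n is the middle locus and the order is c – n – k.
Crossovers in the n–k interval produce the single-crossover classes n C K and N c k (29 + 30 = 59) plus the double crossovers (13).
RF(n–k) = (59 + 13) / 500 = 72/500 = 0.1440 → 14.4 cM.

14.4 cM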